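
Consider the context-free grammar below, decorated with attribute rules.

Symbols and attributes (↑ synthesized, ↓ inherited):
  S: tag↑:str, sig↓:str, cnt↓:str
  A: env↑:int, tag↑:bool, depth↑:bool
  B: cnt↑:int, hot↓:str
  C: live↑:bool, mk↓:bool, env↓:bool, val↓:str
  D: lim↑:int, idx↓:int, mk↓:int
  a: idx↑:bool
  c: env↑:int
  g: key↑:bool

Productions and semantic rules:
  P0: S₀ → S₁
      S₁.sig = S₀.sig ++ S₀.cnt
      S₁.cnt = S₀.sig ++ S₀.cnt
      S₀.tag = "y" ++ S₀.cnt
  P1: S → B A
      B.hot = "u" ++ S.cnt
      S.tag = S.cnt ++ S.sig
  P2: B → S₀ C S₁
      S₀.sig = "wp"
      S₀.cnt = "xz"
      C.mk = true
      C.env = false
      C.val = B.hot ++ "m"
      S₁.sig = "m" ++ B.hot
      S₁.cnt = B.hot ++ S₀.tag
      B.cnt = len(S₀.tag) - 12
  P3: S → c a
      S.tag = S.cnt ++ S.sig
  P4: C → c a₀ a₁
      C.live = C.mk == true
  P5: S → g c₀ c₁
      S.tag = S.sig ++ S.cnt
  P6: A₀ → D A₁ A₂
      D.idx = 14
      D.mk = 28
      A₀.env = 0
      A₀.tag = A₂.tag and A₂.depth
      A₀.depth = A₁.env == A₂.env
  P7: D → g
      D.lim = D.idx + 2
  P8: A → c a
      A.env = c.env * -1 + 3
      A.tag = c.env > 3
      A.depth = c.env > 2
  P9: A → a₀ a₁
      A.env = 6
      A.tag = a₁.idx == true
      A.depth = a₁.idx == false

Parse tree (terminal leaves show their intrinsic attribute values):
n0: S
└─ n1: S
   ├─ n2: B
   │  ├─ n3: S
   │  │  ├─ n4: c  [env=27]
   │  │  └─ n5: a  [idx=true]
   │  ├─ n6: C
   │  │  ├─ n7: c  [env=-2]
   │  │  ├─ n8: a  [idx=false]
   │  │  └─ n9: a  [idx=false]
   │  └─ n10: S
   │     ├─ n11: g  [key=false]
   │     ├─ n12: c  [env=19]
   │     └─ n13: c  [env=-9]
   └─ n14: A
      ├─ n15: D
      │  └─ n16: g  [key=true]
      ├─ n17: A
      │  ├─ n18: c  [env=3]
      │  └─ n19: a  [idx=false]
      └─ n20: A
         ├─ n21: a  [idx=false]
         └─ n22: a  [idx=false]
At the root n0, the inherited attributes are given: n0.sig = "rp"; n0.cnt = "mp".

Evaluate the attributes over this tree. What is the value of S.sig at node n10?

1. n0.sig = "rp"  [given at root]
2. n0.cnt = "mp"  [given at root]
3. n1.sig = "rpmp"  [S₀.sig ++ S₀.cnt]
4. n1.cnt = "rpmp"  [S₀.sig ++ S₀.cnt]
5. n2.hot = "urpmp"  ["u" ++ S.cnt]
6. n3.sig = "wp"  ["wp"]
7. n3.cnt = "xz"  ["xz"]
8. n4.env = 27  [terminal]
9. n5.idx = true  [terminal]
10. n3.tag = "xzwp"  [S.cnt ++ S.sig]
11. n6.mk = true  [true]
12. n6.env = false  [false]
13. n6.val = "urpmpm"  [B.hot ++ "m"]
14. n7.env = -2  [terminal]
15. n8.idx = false  [terminal]
16. n9.idx = false  [terminal]
17. n6.live = true  [C.mk == true]
18. n10.sig = "murpmp"  ["m" ++ B.hot]
19. n10.cnt = "urpmpxzwp"  [B.hot ++ S₀.tag]
20. n11.key = false  [terminal]
21. n12.env = 19  [terminal]
22. n13.env = -9  [terminal]
23. n10.tag = "murpmpurpmpxzwp"  [S.sig ++ S.cnt]
24. n2.cnt = -8  [len(S₀.tag) - 12]
25. n15.idx = 14  [14]
26. n15.mk = 28  [28]
27. n16.key = true  [terminal]
28. n15.lim = 16  [D.idx + 2]
29. n18.env = 3  [terminal]
30. n19.idx = false  [terminal]
31. n17.env = 0  [c.env * -1 + 3]
32. n17.tag = false  [c.env > 3]
33. n17.depth = true  [c.env > 2]
34. n21.idx = false  [terminal]
35. n22.idx = false  [terminal]
36. n20.env = 6  [6]
37. n20.tag = false  [a₁.idx == true]
38. n20.depth = true  [a₁.idx == false]
39. n14.env = 0  [0]
40. n14.tag = false  [A₂.tag and A₂.depth]
41. n14.depth = false  [A₁.env == A₂.env]
42. n1.tag = "rpmprpmp"  [S.cnt ++ S.sig]
43. n0.tag = "ymp"  ["y" ++ S₀.cnt]

"murpmp"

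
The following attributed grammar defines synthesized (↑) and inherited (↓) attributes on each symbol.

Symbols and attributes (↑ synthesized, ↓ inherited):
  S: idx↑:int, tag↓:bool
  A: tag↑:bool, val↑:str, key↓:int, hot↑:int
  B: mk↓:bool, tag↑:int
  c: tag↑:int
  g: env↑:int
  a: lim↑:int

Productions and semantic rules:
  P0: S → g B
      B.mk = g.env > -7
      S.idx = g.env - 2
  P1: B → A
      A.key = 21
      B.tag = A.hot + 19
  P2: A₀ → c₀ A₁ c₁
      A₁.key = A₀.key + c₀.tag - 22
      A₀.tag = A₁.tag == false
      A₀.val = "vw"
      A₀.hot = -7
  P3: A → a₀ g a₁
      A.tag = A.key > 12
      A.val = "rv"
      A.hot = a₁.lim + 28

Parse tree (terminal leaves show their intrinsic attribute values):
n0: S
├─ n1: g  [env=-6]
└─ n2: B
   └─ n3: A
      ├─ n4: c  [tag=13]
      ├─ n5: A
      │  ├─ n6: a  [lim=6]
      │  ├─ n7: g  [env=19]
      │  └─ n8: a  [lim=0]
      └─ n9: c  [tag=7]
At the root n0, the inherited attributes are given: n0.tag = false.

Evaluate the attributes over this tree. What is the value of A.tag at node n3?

1. n0.tag = false  [given at root]
2. n1.env = -6  [terminal]
3. n2.mk = true  [g.env > -7]
4. n3.key = 21  [21]
5. n4.tag = 13  [terminal]
6. n5.key = 12  [A₀.key + c₀.tag - 22]
7. n6.lim = 6  [terminal]
8. n7.env = 19  [terminal]
9. n8.lim = 0  [terminal]
10. n5.tag = false  [A.key > 12]
11. n5.val = "rv"  ["rv"]
12. n5.hot = 28  [a₁.lim + 28]
13. n9.tag = 7  [terminal]
14. n3.tag = true  [A₁.tag == false]
15. n3.val = "vw"  ["vw"]
16. n3.hot = -7  [-7]
17. n2.tag = 12  [A.hot + 19]
18. n0.idx = -8  [g.env - 2]

true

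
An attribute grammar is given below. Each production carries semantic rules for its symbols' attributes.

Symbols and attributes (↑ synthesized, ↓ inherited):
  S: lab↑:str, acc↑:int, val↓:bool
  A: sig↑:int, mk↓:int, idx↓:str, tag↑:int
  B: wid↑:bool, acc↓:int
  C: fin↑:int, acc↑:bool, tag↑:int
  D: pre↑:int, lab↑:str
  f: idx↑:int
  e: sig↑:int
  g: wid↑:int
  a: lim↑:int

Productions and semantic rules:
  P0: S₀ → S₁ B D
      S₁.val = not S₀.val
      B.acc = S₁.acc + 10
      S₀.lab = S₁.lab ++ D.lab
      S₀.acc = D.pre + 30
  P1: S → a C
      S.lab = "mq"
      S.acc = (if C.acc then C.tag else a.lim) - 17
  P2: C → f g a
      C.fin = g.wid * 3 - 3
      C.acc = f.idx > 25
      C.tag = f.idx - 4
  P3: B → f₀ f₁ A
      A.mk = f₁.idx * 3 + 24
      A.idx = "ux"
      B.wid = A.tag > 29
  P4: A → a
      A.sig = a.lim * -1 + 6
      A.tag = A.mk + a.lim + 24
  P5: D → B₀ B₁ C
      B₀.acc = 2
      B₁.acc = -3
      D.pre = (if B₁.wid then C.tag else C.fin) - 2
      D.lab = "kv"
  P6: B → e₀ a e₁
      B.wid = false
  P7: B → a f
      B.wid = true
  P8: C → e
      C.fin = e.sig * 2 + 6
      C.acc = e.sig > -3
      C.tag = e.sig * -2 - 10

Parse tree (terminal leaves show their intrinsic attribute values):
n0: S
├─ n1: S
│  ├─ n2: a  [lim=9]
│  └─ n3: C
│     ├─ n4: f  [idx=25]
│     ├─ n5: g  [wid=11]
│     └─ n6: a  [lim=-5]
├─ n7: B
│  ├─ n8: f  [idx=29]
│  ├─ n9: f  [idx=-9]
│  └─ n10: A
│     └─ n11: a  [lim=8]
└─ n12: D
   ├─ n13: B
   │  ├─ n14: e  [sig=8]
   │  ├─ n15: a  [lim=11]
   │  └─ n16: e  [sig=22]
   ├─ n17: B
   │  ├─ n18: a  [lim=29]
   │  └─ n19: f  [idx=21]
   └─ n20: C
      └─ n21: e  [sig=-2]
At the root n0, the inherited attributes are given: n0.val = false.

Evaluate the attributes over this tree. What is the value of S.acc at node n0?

22

1. n0.val = false  [given at root]
2. n1.val = true  [not S₀.val]
3. n2.lim = 9  [terminal]
4. n4.idx = 25  [terminal]
5. n5.wid = 11  [terminal]
6. n6.lim = -5  [terminal]
7. n3.fin = 30  [g.wid * 3 - 3]
8. n3.acc = false  [f.idx > 25]
9. n3.tag = 21  [f.idx - 4]
10. n1.lab = "mq"  ["mq"]
11. n1.acc = -8  [(if C.acc then C.tag else a.lim) - 17]
12. n7.acc = 2  [S₁.acc + 10]
13. n8.idx = 29  [terminal]
14. n9.idx = -9  [terminal]
15. n10.mk = -3  [f₁.idx * 3 + 24]
16. n10.idx = "ux"  ["ux"]
17. n11.lim = 8  [terminal]
18. n10.sig = -2  [a.lim * -1 + 6]
19. n10.tag = 29  [A.mk + a.lim + 24]
20. n7.wid = false  [A.tag > 29]
21. n13.acc = 2  [2]
22. n14.sig = 8  [terminal]
23. n15.lim = 11  [terminal]
24. n16.sig = 22  [terminal]
25. n13.wid = false  [false]
26. n17.acc = -3  [-3]
27. n18.lim = 29  [terminal]
28. n19.idx = 21  [terminal]
29. n17.wid = true  [true]
30. n21.sig = -2  [terminal]
31. n20.fin = 2  [e.sig * 2 + 6]
32. n20.acc = true  [e.sig > -3]
33. n20.tag = -6  [e.sig * -2 - 10]
34. n12.pre = -8  [(if B₁.wid then C.tag else C.fin) - 2]
35. n12.lab = "kv"  ["kv"]
36. n0.lab = "mqkv"  [S₁.lab ++ D.lab]
37. n0.acc = 22  [D.pre + 30]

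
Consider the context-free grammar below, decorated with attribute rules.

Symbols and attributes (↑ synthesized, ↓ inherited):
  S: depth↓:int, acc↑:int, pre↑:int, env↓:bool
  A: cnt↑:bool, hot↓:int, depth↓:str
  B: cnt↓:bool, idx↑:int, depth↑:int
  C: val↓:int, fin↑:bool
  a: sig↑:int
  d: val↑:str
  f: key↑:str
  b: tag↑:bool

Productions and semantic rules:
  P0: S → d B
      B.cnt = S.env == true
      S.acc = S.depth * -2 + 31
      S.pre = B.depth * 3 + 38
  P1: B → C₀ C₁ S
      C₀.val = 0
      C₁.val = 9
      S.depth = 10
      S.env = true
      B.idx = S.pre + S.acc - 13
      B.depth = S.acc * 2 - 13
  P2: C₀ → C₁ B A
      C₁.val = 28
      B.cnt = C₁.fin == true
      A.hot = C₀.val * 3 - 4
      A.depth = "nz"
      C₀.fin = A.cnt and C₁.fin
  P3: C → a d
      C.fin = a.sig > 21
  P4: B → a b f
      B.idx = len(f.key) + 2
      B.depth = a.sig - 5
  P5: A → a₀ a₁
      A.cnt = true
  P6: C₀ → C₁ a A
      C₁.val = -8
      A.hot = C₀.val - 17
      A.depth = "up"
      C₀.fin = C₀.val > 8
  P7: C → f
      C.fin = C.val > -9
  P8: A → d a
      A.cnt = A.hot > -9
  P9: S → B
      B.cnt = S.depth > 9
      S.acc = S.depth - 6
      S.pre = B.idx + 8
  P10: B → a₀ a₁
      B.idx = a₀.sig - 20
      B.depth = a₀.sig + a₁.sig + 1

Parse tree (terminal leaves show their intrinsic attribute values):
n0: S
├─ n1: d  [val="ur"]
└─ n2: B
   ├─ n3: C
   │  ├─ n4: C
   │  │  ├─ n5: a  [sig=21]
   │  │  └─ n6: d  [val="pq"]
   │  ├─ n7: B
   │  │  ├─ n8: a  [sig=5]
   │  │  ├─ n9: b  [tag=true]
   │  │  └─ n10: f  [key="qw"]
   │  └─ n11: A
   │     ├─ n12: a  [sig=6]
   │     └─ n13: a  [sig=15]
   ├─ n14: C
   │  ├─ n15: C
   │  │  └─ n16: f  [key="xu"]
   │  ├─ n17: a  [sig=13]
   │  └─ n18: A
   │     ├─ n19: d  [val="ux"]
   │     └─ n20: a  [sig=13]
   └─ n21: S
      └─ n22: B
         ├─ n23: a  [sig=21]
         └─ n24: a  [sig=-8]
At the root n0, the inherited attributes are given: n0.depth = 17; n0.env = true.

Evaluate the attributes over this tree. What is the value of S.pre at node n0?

23

1. n0.depth = 17  [given at root]
2. n0.env = true  [given at root]
3. n1.val = "ur"  [terminal]
4. n2.cnt = true  [S.env == true]
5. n3.val = 0  [0]
6. n4.val = 28  [28]
7. n5.sig = 21  [terminal]
8. n6.val = "pq"  [terminal]
9. n4.fin = false  [a.sig > 21]
10. n7.cnt = false  [C₁.fin == true]
11. n8.sig = 5  [terminal]
12. n9.tag = true  [terminal]
13. n10.key = "qw"  [terminal]
14. n7.idx = 4  [len(f.key) + 2]
15. n7.depth = 0  [a.sig - 5]
16. n11.hot = -4  [C₀.val * 3 - 4]
17. n11.depth = "nz"  ["nz"]
18. n12.sig = 6  [terminal]
19. n13.sig = 15  [terminal]
20. n11.cnt = true  [true]
21. n3.fin = false  [A.cnt and C₁.fin]
22. n14.val = 9  [9]
23. n15.val = -8  [-8]
24. n16.key = "xu"  [terminal]
25. n15.fin = true  [C.val > -9]
26. n17.sig = 13  [terminal]
27. n18.hot = -8  [C₀.val - 17]
28. n18.depth = "up"  ["up"]
29. n19.val = "ux"  [terminal]
30. n20.sig = 13  [terminal]
31. n18.cnt = true  [A.hot > -9]
32. n14.fin = true  [C₀.val > 8]
33. n21.depth = 10  [10]
34. n21.env = true  [true]
35. n22.cnt = true  [S.depth > 9]
36. n23.sig = 21  [terminal]
37. n24.sig = -8  [terminal]
38. n22.idx = 1  [a₀.sig - 20]
39. n22.depth = 14  [a₀.sig + a₁.sig + 1]
40. n21.acc = 4  [S.depth - 6]
41. n21.pre = 9  [B.idx + 8]
42. n2.idx = 0  [S.pre + S.acc - 13]
43. n2.depth = -5  [S.acc * 2 - 13]
44. n0.acc = -3  [S.depth * -2 + 31]
45. n0.pre = 23  [B.depth * 3 + 38]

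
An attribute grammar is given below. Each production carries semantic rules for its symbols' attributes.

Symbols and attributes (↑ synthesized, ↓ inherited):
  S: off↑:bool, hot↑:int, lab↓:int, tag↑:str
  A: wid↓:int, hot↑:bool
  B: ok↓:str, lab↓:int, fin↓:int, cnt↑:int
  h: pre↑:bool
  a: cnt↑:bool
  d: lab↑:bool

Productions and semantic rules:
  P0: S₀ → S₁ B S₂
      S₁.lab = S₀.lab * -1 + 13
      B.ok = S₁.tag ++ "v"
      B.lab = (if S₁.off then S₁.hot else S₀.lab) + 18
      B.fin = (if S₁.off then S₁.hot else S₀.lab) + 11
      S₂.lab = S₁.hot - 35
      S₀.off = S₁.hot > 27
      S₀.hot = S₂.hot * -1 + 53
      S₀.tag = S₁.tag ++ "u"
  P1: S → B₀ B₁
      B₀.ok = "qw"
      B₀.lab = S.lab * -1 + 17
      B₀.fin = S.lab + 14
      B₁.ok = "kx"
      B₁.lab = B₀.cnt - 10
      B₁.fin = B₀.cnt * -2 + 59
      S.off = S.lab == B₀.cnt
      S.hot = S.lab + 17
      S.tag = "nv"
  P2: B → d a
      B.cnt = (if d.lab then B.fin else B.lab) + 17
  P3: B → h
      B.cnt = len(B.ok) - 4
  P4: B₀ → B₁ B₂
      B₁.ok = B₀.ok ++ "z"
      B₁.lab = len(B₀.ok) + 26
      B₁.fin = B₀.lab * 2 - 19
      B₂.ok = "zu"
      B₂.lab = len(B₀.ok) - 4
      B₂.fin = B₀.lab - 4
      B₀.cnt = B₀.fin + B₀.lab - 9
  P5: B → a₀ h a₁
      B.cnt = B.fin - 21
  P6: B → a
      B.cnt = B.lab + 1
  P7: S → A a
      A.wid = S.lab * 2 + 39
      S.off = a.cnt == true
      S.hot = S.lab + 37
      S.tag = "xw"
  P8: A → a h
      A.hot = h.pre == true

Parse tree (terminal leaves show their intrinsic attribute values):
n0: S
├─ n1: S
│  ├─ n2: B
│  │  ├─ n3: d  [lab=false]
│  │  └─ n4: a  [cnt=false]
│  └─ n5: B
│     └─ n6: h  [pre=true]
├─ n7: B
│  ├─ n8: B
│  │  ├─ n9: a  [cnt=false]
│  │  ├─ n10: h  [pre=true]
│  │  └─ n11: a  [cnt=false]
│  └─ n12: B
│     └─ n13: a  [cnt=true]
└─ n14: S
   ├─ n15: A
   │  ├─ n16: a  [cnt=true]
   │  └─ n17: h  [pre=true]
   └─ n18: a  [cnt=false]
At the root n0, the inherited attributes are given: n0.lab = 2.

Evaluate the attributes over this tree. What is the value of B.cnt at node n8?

1. n0.lab = 2  [given at root]
2. n1.lab = 11  [S₀.lab * -1 + 13]
3. n2.ok = "qw"  ["qw"]
4. n2.lab = 6  [S.lab * -1 + 17]
5. n2.fin = 25  [S.lab + 14]
6. n3.lab = false  [terminal]
7. n4.cnt = false  [terminal]
8. n2.cnt = 23  [(if d.lab then B.fin else B.lab) + 17]
9. n5.ok = "kx"  ["kx"]
10. n5.lab = 13  [B₀.cnt - 10]
11. n5.fin = 13  [B₀.cnt * -2 + 59]
12. n6.pre = true  [terminal]
13. n5.cnt = -2  [len(B.ok) - 4]
14. n1.off = false  [S.lab == B₀.cnt]
15. n1.hot = 28  [S.lab + 17]
16. n1.tag = "nv"  ["nv"]
17. n7.ok = "nvv"  [S₁.tag ++ "v"]
18. n7.lab = 20  [(if S₁.off then S₁.hot else S₀.lab) + 18]
19. n7.fin = 13  [(if S₁.off then S₁.hot else S₀.lab) + 11]
20. n8.ok = "nvvz"  [B₀.ok ++ "z"]
21. n8.lab = 29  [len(B₀.ok) + 26]
22. n8.fin = 21  [B₀.lab * 2 - 19]
23. n9.cnt = false  [terminal]
24. n10.pre = true  [terminal]
25. n11.cnt = false  [terminal]
26. n8.cnt = 0  [B.fin - 21]
27. n12.ok = "zu"  ["zu"]
28. n12.lab = -1  [len(B₀.ok) - 4]
29. n12.fin = 16  [B₀.lab - 4]
30. n13.cnt = true  [terminal]
31. n12.cnt = 0  [B.lab + 1]
32. n7.cnt = 24  [B₀.fin + B₀.lab - 9]
33. n14.lab = -7  [S₁.hot - 35]
34. n15.wid = 25  [S.lab * 2 + 39]
35. n16.cnt = true  [terminal]
36. n17.pre = true  [terminal]
37. n15.hot = true  [h.pre == true]
38. n18.cnt = false  [terminal]
39. n14.off = false  [a.cnt == true]
40. n14.hot = 30  [S.lab + 37]
41. n14.tag = "xw"  ["xw"]
42. n0.off = true  [S₁.hot > 27]
43. n0.hot = 23  [S₂.hot * -1 + 53]
44. n0.tag = "nvu"  [S₁.tag ++ "u"]

0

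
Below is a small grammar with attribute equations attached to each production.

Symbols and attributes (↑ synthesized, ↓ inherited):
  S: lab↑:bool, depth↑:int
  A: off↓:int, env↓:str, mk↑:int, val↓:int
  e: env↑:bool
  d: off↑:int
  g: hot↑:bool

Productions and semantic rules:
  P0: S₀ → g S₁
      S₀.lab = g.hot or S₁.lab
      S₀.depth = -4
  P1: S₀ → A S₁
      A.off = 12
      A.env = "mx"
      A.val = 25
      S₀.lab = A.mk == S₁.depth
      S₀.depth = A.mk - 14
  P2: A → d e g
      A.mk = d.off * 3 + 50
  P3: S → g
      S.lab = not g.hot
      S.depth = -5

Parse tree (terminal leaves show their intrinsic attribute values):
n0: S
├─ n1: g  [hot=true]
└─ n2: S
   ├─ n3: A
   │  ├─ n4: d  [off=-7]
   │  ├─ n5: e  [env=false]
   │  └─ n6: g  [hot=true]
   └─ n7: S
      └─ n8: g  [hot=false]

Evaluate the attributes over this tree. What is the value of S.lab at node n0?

1. n1.hot = true  [terminal]
2. n3.off = 12  [12]
3. n3.env = "mx"  ["mx"]
4. n3.val = 25  [25]
5. n4.off = -7  [terminal]
6. n5.env = false  [terminal]
7. n6.hot = true  [terminal]
8. n3.mk = 29  [d.off * 3 + 50]
9. n8.hot = false  [terminal]
10. n7.lab = true  [not g.hot]
11. n7.depth = -5  [-5]
12. n2.lab = false  [A.mk == S₁.depth]
13. n2.depth = 15  [A.mk - 14]
14. n0.lab = true  [g.hot or S₁.lab]
15. n0.depth = -4  [-4]

true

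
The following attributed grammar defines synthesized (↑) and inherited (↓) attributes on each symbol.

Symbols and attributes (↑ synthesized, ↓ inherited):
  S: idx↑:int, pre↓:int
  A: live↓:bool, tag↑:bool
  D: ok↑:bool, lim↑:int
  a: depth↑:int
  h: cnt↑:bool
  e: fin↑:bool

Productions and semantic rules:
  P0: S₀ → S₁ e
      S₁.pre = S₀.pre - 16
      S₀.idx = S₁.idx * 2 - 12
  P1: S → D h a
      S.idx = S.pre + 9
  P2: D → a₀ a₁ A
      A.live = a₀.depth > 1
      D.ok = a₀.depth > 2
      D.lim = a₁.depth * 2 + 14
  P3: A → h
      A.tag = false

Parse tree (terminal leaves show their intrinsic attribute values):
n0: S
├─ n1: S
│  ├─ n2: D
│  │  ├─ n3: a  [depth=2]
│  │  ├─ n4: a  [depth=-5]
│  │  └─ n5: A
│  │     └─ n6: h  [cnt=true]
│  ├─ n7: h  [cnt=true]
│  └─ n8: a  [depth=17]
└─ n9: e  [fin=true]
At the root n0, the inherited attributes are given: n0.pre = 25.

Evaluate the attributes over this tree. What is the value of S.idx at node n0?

24

1. n0.pre = 25  [given at root]
2. n1.pre = 9  [S₀.pre - 16]
3. n3.depth = 2  [terminal]
4. n4.depth = -5  [terminal]
5. n5.live = true  [a₀.depth > 1]
6. n6.cnt = true  [terminal]
7. n5.tag = false  [false]
8. n2.ok = false  [a₀.depth > 2]
9. n2.lim = 4  [a₁.depth * 2 + 14]
10. n7.cnt = true  [terminal]
11. n8.depth = 17  [terminal]
12. n1.idx = 18  [S.pre + 9]
13. n9.fin = true  [terminal]
14. n0.idx = 24  [S₁.idx * 2 - 12]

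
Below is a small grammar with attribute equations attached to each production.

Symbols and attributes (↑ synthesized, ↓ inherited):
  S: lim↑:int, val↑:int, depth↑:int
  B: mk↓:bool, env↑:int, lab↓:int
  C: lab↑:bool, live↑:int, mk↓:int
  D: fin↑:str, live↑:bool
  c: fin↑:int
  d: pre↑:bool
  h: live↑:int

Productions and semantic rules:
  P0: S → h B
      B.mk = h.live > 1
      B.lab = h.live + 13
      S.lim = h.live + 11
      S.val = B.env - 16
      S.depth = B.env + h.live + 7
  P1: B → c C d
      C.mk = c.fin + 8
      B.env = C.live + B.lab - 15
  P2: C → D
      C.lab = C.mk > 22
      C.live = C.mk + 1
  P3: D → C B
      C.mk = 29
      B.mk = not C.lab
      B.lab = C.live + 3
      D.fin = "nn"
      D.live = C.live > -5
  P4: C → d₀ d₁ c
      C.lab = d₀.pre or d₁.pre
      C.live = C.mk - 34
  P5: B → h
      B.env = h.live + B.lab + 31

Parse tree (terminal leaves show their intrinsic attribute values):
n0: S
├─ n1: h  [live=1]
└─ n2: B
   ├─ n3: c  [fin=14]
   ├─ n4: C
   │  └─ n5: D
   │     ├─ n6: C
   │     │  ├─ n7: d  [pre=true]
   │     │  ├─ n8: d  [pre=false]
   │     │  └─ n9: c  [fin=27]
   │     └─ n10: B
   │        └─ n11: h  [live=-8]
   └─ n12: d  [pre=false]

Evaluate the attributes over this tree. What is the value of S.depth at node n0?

1. n1.live = 1  [terminal]
2. n2.mk = false  [h.live > 1]
3. n2.lab = 14  [h.live + 13]
4. n3.fin = 14  [terminal]
5. n4.mk = 22  [c.fin + 8]
6. n6.mk = 29  [29]
7. n7.pre = true  [terminal]
8. n8.pre = false  [terminal]
9. n9.fin = 27  [terminal]
10. n6.lab = true  [d₀.pre or d₁.pre]
11. n6.live = -5  [C.mk - 34]
12. n10.mk = false  [not C.lab]
13. n10.lab = -2  [C.live + 3]
14. n11.live = -8  [terminal]
15. n10.env = 21  [h.live + B.lab + 31]
16. n5.fin = "nn"  ["nn"]
17. n5.live = false  [C.live > -5]
18. n4.lab = false  [C.mk > 22]
19. n4.live = 23  [C.mk + 1]
20. n12.pre = false  [terminal]
21. n2.env = 22  [C.live + B.lab - 15]
22. n0.lim = 12  [h.live + 11]
23. n0.val = 6  [B.env - 16]
24. n0.depth = 30  [B.env + h.live + 7]

30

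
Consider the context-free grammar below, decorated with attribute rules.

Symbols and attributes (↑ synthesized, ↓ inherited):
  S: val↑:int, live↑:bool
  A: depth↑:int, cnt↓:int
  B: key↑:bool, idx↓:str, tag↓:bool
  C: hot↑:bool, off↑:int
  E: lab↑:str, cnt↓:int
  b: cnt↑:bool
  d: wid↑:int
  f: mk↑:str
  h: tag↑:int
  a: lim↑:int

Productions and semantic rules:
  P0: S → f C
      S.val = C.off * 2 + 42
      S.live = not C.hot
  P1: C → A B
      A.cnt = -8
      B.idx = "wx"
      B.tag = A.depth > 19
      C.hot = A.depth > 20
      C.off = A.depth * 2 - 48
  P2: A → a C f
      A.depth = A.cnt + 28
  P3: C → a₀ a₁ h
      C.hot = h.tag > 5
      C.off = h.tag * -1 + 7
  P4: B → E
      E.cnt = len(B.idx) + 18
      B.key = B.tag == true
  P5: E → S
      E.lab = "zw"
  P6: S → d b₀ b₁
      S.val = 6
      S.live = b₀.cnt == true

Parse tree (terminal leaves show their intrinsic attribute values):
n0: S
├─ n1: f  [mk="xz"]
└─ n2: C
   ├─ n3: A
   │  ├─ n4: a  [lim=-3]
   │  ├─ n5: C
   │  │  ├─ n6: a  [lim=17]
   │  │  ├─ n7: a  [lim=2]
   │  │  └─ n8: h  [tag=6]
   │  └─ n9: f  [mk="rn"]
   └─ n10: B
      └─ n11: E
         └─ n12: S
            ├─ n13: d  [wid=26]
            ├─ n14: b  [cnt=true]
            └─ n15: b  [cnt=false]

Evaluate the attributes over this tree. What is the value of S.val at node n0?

1. n1.mk = "xz"  [terminal]
2. n3.cnt = -8  [-8]
3. n4.lim = -3  [terminal]
4. n6.lim = 17  [terminal]
5. n7.lim = 2  [terminal]
6. n8.tag = 6  [terminal]
7. n5.hot = true  [h.tag > 5]
8. n5.off = 1  [h.tag * -1 + 7]
9. n9.mk = "rn"  [terminal]
10. n3.depth = 20  [A.cnt + 28]
11. n10.idx = "wx"  ["wx"]
12. n10.tag = true  [A.depth > 19]
13. n11.cnt = 20  [len(B.idx) + 18]
14. n13.wid = 26  [terminal]
15. n14.cnt = true  [terminal]
16. n15.cnt = false  [terminal]
17. n12.val = 6  [6]
18. n12.live = true  [b₀.cnt == true]
19. n11.lab = "zw"  ["zw"]
20. n10.key = true  [B.tag == true]
21. n2.hot = false  [A.depth > 20]
22. n2.off = -8  [A.depth * 2 - 48]
23. n0.val = 26  [C.off * 2 + 42]
24. n0.live = true  [not C.hot]

26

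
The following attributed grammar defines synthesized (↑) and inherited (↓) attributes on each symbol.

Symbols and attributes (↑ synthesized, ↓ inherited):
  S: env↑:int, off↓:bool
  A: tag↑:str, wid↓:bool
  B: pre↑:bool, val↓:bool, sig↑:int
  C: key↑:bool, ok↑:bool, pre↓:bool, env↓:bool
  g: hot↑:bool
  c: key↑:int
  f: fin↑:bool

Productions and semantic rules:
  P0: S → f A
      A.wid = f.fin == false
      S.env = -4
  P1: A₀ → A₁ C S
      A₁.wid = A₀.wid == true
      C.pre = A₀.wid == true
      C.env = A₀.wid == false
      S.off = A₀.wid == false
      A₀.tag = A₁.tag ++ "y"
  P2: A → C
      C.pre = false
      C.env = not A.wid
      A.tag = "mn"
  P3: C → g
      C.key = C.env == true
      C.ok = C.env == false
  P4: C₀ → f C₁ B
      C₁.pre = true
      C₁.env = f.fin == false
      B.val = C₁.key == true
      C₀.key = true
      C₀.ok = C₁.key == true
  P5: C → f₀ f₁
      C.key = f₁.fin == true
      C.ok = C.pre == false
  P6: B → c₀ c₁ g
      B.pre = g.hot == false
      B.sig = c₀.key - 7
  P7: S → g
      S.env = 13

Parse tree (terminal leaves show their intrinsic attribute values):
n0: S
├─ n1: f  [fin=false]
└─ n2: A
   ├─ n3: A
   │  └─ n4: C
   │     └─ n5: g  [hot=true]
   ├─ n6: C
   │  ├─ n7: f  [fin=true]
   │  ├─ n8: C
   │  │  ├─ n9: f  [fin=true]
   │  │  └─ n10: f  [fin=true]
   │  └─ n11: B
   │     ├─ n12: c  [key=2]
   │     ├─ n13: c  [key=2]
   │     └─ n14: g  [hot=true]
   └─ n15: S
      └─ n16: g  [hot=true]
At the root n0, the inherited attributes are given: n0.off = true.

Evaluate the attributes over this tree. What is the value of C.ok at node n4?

1. n0.off = true  [given at root]
2. n1.fin = false  [terminal]
3. n2.wid = true  [f.fin == false]
4. n3.wid = true  [A₀.wid == true]
5. n4.pre = false  [false]
6. n4.env = false  [not A.wid]
7. n5.hot = true  [terminal]
8. n4.key = false  [C.env == true]
9. n4.ok = true  [C.env == false]
10. n3.tag = "mn"  ["mn"]
11. n6.pre = true  [A₀.wid == true]
12. n6.env = false  [A₀.wid == false]
13. n7.fin = true  [terminal]
14. n8.pre = true  [true]
15. n8.env = false  [f.fin == false]
16. n9.fin = true  [terminal]
17. n10.fin = true  [terminal]
18. n8.key = true  [f₁.fin == true]
19. n8.ok = false  [C.pre == false]
20. n11.val = true  [C₁.key == true]
21. n12.key = 2  [terminal]
22. n13.key = 2  [terminal]
23. n14.hot = true  [terminal]
24. n11.pre = false  [g.hot == false]
25. n11.sig = -5  [c₀.key - 7]
26. n6.key = true  [true]
27. n6.ok = true  [C₁.key == true]
28. n15.off = false  [A₀.wid == false]
29. n16.hot = true  [terminal]
30. n15.env = 13  [13]
31. n2.tag = "mny"  [A₁.tag ++ "y"]
32. n0.env = -4  [-4]

true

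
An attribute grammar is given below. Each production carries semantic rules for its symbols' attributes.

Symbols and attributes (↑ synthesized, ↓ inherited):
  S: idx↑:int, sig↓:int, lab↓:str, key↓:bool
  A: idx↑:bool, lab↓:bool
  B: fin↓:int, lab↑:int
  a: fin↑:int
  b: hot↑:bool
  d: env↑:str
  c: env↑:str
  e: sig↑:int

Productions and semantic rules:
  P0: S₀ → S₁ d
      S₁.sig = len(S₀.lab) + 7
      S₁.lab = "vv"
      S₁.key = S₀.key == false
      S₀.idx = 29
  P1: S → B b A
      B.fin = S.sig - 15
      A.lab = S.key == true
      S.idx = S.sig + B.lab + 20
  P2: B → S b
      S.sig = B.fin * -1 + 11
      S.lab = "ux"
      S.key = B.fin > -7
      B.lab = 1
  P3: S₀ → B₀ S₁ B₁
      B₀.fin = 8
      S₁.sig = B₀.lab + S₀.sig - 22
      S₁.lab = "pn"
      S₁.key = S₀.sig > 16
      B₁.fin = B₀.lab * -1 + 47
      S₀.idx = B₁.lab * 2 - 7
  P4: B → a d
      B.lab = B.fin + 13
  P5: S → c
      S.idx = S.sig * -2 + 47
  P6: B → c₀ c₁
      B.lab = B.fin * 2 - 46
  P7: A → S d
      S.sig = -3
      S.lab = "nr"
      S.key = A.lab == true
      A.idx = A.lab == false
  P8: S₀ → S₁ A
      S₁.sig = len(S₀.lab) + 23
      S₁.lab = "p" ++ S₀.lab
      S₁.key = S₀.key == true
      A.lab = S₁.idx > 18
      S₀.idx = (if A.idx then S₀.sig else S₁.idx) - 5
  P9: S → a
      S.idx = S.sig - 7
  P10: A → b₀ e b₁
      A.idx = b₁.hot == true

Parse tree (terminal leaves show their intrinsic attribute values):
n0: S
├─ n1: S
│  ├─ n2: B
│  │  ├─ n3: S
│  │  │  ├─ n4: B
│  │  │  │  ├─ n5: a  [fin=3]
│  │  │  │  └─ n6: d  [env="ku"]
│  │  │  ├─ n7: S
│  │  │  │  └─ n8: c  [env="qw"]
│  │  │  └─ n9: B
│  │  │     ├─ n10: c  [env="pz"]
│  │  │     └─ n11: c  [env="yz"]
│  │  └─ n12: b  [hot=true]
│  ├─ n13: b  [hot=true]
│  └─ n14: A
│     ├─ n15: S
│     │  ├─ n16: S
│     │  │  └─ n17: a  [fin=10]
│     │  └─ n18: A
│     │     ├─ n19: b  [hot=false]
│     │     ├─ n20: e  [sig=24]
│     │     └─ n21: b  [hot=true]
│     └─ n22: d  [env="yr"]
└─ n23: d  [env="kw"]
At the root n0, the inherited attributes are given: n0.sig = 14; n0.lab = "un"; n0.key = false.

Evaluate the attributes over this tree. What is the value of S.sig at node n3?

1. n0.sig = 14  [given at root]
2. n0.lab = "un"  [given at root]
3. n0.key = false  [given at root]
4. n1.sig = 9  [len(S₀.lab) + 7]
5. n1.lab = "vv"  ["vv"]
6. n1.key = true  [S₀.key == false]
7. n2.fin = -6  [S.sig - 15]
8. n3.sig = 17  [B.fin * -1 + 11]
9. n3.lab = "ux"  ["ux"]
10. n3.key = true  [B.fin > -7]
11. n4.fin = 8  [8]
12. n5.fin = 3  [terminal]
13. n6.env = "ku"  [terminal]
14. n4.lab = 21  [B.fin + 13]
15. n7.sig = 16  [B₀.lab + S₀.sig - 22]
16. n7.lab = "pn"  ["pn"]
17. n7.key = true  [S₀.sig > 16]
18. n8.env = "qw"  [terminal]
19. n7.idx = 15  [S.sig * -2 + 47]
20. n9.fin = 26  [B₀.lab * -1 + 47]
21. n10.env = "pz"  [terminal]
22. n11.env = "yz"  [terminal]
23. n9.lab = 6  [B.fin * 2 - 46]
24. n3.idx = 5  [B₁.lab * 2 - 7]
25. n12.hot = true  [terminal]
26. n2.lab = 1  [1]
27. n13.hot = true  [terminal]
28. n14.lab = true  [S.key == true]
29. n15.sig = -3  [-3]
30. n15.lab = "nr"  ["nr"]
31. n15.key = true  [A.lab == true]
32. n16.sig = 25  [len(S₀.lab) + 23]
33. n16.lab = "pnr"  ["p" ++ S₀.lab]
34. n16.key = true  [S₀.key == true]
35. n17.fin = 10  [terminal]
36. n16.idx = 18  [S.sig - 7]
37. n18.lab = false  [S₁.idx > 18]
38. n19.hot = false  [terminal]
39. n20.sig = 24  [terminal]
40. n21.hot = true  [terminal]
41. n18.idx = true  [b₁.hot == true]
42. n15.idx = -8  [(if A.idx then S₀.sig else S₁.idx) - 5]
43. n22.env = "yr"  [terminal]
44. n14.idx = false  [A.lab == false]
45. n1.idx = 30  [S.sig + B.lab + 20]
46. n23.env = "kw"  [terminal]
47. n0.idx = 29  [29]

17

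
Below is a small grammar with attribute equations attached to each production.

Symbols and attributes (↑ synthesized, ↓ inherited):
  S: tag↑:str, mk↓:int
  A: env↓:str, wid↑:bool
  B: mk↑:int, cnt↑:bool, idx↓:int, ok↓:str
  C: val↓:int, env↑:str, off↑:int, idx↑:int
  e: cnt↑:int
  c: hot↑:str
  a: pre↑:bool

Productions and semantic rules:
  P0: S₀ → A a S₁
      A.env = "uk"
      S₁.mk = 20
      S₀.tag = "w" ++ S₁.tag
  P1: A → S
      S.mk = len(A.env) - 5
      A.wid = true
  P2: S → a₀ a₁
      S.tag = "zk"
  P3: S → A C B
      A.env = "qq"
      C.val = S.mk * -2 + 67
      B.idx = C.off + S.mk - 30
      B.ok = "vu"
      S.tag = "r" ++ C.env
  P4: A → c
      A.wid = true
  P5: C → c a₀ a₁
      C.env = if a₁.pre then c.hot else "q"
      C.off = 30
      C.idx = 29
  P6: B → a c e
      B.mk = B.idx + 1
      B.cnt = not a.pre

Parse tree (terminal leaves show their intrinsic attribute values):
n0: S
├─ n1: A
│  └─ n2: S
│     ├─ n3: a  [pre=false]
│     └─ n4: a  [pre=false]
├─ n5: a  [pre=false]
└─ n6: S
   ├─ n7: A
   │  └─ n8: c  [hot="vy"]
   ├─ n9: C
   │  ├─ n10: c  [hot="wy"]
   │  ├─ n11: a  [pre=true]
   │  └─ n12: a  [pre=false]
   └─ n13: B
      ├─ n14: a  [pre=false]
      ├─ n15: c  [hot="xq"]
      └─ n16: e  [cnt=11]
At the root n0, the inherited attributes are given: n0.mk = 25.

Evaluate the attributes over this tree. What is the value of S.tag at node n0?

"wrq"

1. n0.mk = 25  [given at root]
2. n1.env = "uk"  ["uk"]
3. n2.mk = -3  [len(A.env) - 5]
4. n3.pre = false  [terminal]
5. n4.pre = false  [terminal]
6. n2.tag = "zk"  ["zk"]
7. n1.wid = true  [true]
8. n5.pre = false  [terminal]
9. n6.mk = 20  [20]
10. n7.env = "qq"  ["qq"]
11. n8.hot = "vy"  [terminal]
12. n7.wid = true  [true]
13. n9.val = 27  [S.mk * -2 + 67]
14. n10.hot = "wy"  [terminal]
15. n11.pre = true  [terminal]
16. n12.pre = false  [terminal]
17. n9.env = "q"  [if a₁.pre then c.hot else "q"]
18. n9.off = 30  [30]
19. n9.idx = 29  [29]
20. n13.idx = 20  [C.off + S.mk - 30]
21. n13.ok = "vu"  ["vu"]
22. n14.pre = false  [terminal]
23. n15.hot = "xq"  [terminal]
24. n16.cnt = 11  [terminal]
25. n13.mk = 21  [B.idx + 1]
26. n13.cnt = true  [not a.pre]
27. n6.tag = "rq"  ["r" ++ C.env]
28. n0.tag = "wrq"  ["w" ++ S₁.tag]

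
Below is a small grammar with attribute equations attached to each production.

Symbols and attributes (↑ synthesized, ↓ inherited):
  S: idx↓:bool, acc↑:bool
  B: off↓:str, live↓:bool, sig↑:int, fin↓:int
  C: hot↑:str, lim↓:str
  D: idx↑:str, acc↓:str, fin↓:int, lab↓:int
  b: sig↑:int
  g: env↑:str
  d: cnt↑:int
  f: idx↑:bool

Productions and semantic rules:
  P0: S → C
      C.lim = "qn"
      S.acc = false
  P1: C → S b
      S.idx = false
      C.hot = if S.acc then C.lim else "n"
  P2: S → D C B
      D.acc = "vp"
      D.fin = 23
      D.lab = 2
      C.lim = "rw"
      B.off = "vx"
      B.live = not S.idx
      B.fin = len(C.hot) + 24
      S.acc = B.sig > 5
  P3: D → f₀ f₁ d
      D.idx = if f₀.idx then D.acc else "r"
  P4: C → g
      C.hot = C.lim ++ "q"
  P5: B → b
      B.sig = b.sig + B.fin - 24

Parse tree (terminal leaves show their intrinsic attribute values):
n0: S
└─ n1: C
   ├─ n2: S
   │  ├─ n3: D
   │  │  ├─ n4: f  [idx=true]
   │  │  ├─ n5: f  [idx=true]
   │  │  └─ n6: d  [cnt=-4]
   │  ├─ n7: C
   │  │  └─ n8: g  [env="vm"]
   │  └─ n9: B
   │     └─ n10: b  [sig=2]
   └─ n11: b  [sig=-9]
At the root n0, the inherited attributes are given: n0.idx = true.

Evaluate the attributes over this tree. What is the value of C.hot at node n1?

1. n0.idx = true  [given at root]
2. n1.lim = "qn"  ["qn"]
3. n2.idx = false  [false]
4. n3.acc = "vp"  ["vp"]
5. n3.fin = 23  [23]
6. n3.lab = 2  [2]
7. n4.idx = true  [terminal]
8. n5.idx = true  [terminal]
9. n6.cnt = -4  [terminal]
10. n3.idx = "vp"  [if f₀.idx then D.acc else "r"]
11. n7.lim = "rw"  ["rw"]
12. n8.env = "vm"  [terminal]
13. n7.hot = "rwq"  [C.lim ++ "q"]
14. n9.off = "vx"  ["vx"]
15. n9.live = true  [not S.idx]
16. n9.fin = 27  [len(C.hot) + 24]
17. n10.sig = 2  [terminal]
18. n9.sig = 5  [b.sig + B.fin - 24]
19. n2.acc = false  [B.sig > 5]
20. n11.sig = -9  [terminal]
21. n1.hot = "n"  [if S.acc then C.lim else "n"]
22. n0.acc = false  [false]

"n"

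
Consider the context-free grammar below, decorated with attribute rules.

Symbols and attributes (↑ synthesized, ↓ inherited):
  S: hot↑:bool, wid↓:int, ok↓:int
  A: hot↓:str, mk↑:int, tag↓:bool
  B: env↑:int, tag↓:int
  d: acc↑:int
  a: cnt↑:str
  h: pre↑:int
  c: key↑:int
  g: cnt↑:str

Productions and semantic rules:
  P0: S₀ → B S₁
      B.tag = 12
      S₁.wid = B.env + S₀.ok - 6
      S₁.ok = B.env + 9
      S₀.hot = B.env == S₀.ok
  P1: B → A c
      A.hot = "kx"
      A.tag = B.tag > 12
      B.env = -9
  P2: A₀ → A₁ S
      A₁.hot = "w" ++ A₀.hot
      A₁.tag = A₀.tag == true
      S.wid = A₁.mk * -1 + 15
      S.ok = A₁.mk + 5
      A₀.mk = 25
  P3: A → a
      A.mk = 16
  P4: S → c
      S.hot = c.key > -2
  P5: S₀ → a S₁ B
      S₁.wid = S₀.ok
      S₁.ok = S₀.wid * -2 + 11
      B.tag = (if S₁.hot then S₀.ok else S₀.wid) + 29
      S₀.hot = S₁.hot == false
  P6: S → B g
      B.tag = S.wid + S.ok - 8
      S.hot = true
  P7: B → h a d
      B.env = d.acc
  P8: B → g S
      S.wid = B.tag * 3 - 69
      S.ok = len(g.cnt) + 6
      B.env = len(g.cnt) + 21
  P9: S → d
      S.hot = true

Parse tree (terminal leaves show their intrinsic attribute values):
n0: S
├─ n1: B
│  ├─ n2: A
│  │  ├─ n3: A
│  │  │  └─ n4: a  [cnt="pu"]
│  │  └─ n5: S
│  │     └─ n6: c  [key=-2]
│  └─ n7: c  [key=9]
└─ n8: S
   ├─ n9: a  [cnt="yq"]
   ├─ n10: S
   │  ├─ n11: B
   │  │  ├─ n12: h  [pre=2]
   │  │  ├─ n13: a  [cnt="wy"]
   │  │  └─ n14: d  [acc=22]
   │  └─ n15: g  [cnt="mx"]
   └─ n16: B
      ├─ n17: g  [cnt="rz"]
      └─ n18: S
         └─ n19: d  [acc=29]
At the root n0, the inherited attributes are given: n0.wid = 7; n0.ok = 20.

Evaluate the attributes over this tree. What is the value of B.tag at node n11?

-7

1. n0.wid = 7  [given at root]
2. n0.ok = 20  [given at root]
3. n1.tag = 12  [12]
4. n2.hot = "kx"  ["kx"]
5. n2.tag = false  [B.tag > 12]
6. n3.hot = "wkx"  ["w" ++ A₀.hot]
7. n3.tag = false  [A₀.tag == true]
8. n4.cnt = "pu"  [terminal]
9. n3.mk = 16  [16]
10. n5.wid = -1  [A₁.mk * -1 + 15]
11. n5.ok = 21  [A₁.mk + 5]
12. n6.key = -2  [terminal]
13. n5.hot = false  [c.key > -2]
14. n2.mk = 25  [25]
15. n7.key = 9  [terminal]
16. n1.env = -9  [-9]
17. n8.wid = 5  [B.env + S₀.ok - 6]
18. n8.ok = 0  [B.env + 9]
19. n9.cnt = "yq"  [terminal]
20. n10.wid = 0  [S₀.ok]
21. n10.ok = 1  [S₀.wid * -2 + 11]
22. n11.tag = -7  [S.wid + S.ok - 8]
23. n12.pre = 2  [terminal]
24. n13.cnt = "wy"  [terminal]
25. n14.acc = 22  [terminal]
26. n11.env = 22  [d.acc]
27. n15.cnt = "mx"  [terminal]
28. n10.hot = true  [true]
29. n16.tag = 29  [(if S₁.hot then S₀.ok else S₀.wid) + 29]
30. n17.cnt = "rz"  [terminal]
31. n18.wid = 18  [B.tag * 3 - 69]
32. n18.ok = 8  [len(g.cnt) + 6]
33. n19.acc = 29  [terminal]
34. n18.hot = true  [true]
35. n16.env = 23  [len(g.cnt) + 21]
36. n8.hot = false  [S₁.hot == false]
37. n0.hot = false  [B.env == S₀.ok]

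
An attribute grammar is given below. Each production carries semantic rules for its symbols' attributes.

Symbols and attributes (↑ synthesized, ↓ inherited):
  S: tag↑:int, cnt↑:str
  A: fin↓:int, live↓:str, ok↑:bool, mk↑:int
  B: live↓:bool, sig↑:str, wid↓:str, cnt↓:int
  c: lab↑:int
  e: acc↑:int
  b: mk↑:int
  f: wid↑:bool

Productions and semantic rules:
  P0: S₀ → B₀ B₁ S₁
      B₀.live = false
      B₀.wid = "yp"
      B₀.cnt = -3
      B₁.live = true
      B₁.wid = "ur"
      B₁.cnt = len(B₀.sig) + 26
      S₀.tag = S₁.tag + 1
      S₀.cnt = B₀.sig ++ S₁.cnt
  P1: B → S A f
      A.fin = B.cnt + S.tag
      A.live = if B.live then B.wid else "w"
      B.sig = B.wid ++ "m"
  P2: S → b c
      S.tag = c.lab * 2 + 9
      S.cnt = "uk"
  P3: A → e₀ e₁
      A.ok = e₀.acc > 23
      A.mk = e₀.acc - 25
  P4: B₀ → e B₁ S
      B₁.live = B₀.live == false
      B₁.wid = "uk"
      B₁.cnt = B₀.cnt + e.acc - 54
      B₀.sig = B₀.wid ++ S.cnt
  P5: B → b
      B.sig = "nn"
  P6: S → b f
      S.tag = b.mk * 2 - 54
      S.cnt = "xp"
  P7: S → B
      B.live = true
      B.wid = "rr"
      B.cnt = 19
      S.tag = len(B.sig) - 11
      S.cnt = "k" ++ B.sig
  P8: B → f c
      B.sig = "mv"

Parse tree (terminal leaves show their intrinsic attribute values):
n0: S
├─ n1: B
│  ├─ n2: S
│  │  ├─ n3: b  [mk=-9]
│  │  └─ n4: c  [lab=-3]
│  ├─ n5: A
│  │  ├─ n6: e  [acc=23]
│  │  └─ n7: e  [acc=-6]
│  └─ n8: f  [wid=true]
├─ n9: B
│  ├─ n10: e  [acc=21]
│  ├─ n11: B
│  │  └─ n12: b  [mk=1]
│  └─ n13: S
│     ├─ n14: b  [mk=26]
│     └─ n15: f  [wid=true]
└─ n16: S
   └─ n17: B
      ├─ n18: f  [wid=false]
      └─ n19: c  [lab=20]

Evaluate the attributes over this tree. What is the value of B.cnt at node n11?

-4

1. n1.live = false  [false]
2. n1.wid = "yp"  ["yp"]
3. n1.cnt = -3  [-3]
4. n3.mk = -9  [terminal]
5. n4.lab = -3  [terminal]
6. n2.tag = 3  [c.lab * 2 + 9]
7. n2.cnt = "uk"  ["uk"]
8. n5.fin = 0  [B.cnt + S.tag]
9. n5.live = "w"  [if B.live then B.wid else "w"]
10. n6.acc = 23  [terminal]
11. n7.acc = -6  [terminal]
12. n5.ok = false  [e₀.acc > 23]
13. n5.mk = -2  [e₀.acc - 25]
14. n8.wid = true  [terminal]
15. n1.sig = "ypm"  [B.wid ++ "m"]
16. n9.live = true  [true]
17. n9.wid = "ur"  ["ur"]
18. n9.cnt = 29  [len(B₀.sig) + 26]
19. n10.acc = 21  [terminal]
20. n11.live = false  [B₀.live == false]
21. n11.wid = "uk"  ["uk"]
22. n11.cnt = -4  [B₀.cnt + e.acc - 54]
23. n12.mk = 1  [terminal]
24. n11.sig = "nn"  ["nn"]
25. n14.mk = 26  [terminal]
26. n15.wid = true  [terminal]
27. n13.tag = -2  [b.mk * 2 - 54]
28. n13.cnt = "xp"  ["xp"]
29. n9.sig = "urxp"  [B₀.wid ++ S.cnt]
30. n17.live = true  [true]
31. n17.wid = "rr"  ["rr"]
32. n17.cnt = 19  [19]
33. n18.wid = false  [terminal]
34. n19.lab = 20  [terminal]
35. n17.sig = "mv"  ["mv"]
36. n16.tag = -9  [len(B.sig) - 11]
37. n16.cnt = "kmv"  ["k" ++ B.sig]
38. n0.tag = -8  [S₁.tag + 1]
39. n0.cnt = "ypmkmv"  [B₀.sig ++ S₁.cnt]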